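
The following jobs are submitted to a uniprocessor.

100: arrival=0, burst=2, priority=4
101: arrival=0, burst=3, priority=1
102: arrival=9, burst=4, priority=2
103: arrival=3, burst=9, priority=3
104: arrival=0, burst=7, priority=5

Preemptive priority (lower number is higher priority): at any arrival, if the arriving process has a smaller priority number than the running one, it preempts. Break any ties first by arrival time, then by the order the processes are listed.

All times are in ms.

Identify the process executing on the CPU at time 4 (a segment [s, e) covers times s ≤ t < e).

103

Gantt: | 101 0-3 | 103 3-9 | 102 9-13 | 103 13-16 | 100 16-18 | 104 18-25 |
Completion: 100=18  101=3  102=13  103=16  104=25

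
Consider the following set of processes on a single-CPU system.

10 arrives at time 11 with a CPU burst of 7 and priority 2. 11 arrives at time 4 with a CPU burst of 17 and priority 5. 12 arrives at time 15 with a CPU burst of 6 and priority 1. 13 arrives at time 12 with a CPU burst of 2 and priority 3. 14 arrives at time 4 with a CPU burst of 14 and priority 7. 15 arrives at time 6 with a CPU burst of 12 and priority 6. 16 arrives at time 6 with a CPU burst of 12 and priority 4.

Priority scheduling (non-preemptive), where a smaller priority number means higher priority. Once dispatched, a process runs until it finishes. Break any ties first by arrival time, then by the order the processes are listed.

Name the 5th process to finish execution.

Gantt: | idle 0-4 | 11 4-21 | 12 21-27 | 10 27-34 | 13 34-36 | 16 36-48 | 15 48-60 | 14 60-74 |
Completion: 10=34  11=21  12=27  13=36  14=74  15=60  16=48
Finish order: 11 → 12 → 10 → 13 → 16 → 15 → 14

16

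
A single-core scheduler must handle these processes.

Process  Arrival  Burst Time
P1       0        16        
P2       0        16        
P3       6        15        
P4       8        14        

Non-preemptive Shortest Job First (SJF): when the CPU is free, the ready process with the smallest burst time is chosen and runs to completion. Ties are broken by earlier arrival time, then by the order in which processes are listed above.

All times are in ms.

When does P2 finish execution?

Timeline: | P1 0-16 | P4 16-30 | P3 30-45 | P2 45-61 |
Completion: P1=16  P2=61  P3=45  P4=30
Turnaround (C−A): P1=16  P2=61  P3=39  P4=22

61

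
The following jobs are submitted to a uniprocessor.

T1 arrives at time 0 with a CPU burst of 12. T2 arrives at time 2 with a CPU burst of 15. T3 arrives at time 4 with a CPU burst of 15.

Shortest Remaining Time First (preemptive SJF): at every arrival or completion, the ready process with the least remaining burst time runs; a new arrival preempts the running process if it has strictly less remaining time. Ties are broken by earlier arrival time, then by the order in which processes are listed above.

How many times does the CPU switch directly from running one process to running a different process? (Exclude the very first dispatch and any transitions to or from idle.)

Schedule: | T1 0-12 | T2 12-27 | T3 27-42 |
Completion: T1=12  T2=27  T3=42
Turnaround (C−A): T1=12  T2=25  T3=38

2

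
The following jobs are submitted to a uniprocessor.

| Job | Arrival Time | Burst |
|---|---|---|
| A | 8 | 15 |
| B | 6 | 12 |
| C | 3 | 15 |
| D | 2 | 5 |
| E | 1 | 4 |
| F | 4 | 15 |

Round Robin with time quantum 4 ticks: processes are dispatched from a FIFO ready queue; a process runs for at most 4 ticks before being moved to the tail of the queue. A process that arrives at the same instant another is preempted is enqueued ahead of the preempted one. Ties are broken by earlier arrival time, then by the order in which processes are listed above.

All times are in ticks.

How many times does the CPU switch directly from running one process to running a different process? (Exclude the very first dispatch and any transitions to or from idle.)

Gantt: | idle 0-1 | E 1-5 | D 5-9 | C 9-13 | F 13-17 | B 17-21 | A 21-25 | D 25-26 | C 26-30 | F 30-34 | B 34-38 | A 38-42 | C 42-46 | F 46-50 | B 50-54 | A 54-58 | C 58-61 | F 61-64 | A 64-67 |
Completion: A=67  B=54  C=61  D=26  E=5  F=64
Turnaround (C−A): A=59  B=48  C=58  D=24  E=4  F=60

17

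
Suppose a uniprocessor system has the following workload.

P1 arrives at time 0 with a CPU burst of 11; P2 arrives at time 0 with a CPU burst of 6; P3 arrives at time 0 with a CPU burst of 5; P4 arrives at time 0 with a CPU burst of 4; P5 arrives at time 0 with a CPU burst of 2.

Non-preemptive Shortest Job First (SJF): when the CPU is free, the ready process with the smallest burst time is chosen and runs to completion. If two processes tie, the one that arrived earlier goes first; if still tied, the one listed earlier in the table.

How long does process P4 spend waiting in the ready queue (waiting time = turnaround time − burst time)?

2

Gantt: | P5 0-2 | P4 2-6 | P3 6-11 | P2 11-17 | P1 17-28 |
Completion: P1=28  P2=17  P3=11  P4=6  P5=2
Turnaround (C−A): P1=28  P2=17  P3=11  P4=6  P5=2
Waiting(P4) = turnaround − burst = 6 − 4 = 2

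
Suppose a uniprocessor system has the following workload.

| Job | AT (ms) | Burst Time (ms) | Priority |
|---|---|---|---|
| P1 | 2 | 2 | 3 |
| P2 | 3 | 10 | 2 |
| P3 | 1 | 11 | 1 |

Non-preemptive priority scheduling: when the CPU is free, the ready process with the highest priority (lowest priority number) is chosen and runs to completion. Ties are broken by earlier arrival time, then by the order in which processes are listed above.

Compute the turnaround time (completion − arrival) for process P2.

19

Timeline: | idle 0-1 | P3 1-12 | P2 12-22 | P1 22-24 |
Completion: P1=24  P2=22  P3=12
Turnaround(P2) = completion − arrival = 22 − 3 = 19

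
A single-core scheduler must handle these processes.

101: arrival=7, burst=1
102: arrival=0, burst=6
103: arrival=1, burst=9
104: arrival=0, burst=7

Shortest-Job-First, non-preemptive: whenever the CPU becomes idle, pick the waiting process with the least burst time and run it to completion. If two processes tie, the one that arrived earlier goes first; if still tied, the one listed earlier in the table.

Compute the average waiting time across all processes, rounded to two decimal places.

Schedule: | 102 0-6 | 104 6-13 | 101 13-14 | 103 14-23 |
Completion: 101=14  102=6  103=23  104=13
Turnaround (C−A): 101=7  102=6  103=22  104=13
Waiting times: 101=6, 102=0, 103=13, 104=6
Average waiting = (6+0+13+6) / 4 = 25/4 = 6.25

6.25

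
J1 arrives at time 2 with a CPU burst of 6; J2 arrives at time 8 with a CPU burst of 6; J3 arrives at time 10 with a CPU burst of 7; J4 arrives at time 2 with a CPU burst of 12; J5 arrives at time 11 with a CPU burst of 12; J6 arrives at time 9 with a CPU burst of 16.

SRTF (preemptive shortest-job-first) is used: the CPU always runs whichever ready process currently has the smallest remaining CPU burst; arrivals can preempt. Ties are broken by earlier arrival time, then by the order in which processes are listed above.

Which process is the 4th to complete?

J4

Gantt: | idle 0-2 | J1 2-8 | J2 8-14 | J3 14-21 | J4 21-33 | J5 33-45 | J6 45-61 |
Completion: J1=8  J2=14  J3=21  J4=33  J5=45  J6=61
Turnaround (C−A): J1=6  J2=6  J3=11  J4=31  J5=34  J6=52
Finish order: J1 → J2 → J3 → J4 → J5 → J6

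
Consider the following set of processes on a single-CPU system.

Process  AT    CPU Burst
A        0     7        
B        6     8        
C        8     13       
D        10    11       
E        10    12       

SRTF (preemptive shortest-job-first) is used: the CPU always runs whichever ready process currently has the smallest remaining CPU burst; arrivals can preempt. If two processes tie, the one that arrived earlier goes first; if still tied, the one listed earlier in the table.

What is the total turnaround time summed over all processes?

Gantt: | A 0-7 | B 7-15 | D 15-26 | E 26-38 | C 38-51 |
Completion: A=7  B=15  C=51  D=26  E=38
Turnaround (C−A): A=7  B=9  C=43  D=16  E=28
Turnaround = completion − arrival: A=7, B=9, C=43, D=16, E=28
Total turnaround = 7 + 9 + 43 + 16 + 28 = 103

103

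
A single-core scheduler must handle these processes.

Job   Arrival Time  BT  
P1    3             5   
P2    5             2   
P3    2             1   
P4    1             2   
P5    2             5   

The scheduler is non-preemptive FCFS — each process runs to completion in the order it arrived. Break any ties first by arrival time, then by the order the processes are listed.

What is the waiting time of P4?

0

Schedule: | idle 0-1 | P4 1-3 | P3 3-4 | P5 4-9 | P1 9-14 | P2 14-16 |
Completion: P1=14  P2=16  P3=4  P4=3  P5=9
Turnaround (C−A): P1=11  P2=11  P3=2  P4=2  P5=7
Waiting(P4) = turnaround − burst = 2 − 2 = 0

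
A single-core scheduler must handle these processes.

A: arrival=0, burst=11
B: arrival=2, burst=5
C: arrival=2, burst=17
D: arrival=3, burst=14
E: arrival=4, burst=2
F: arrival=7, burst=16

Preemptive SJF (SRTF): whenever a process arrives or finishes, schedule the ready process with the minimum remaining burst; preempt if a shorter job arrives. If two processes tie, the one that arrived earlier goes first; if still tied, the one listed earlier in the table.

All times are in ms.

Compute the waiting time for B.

2

Gantt: | A 0-2 | B 2-4 | E 4-6 | B 6-9 | A 9-18 | D 18-32 | F 32-48 | C 48-65 |
Completion: A=18  B=9  C=65  D=32  E=6  F=48
Waiting(B) = turnaround − burst = 7 − 5 = 2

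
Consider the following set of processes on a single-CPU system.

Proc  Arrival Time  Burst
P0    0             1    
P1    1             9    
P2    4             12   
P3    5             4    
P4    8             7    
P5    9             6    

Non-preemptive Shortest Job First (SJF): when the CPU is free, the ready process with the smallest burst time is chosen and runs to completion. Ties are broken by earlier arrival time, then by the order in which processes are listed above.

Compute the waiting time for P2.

23

Schedule: | P0 0-1 | P1 1-10 | P3 10-14 | P5 14-20 | P4 20-27 | P2 27-39 |
Completion: P0=1  P1=10  P2=39  P3=14  P4=27  P5=20
Turnaround (C−A): P0=1  P1=9  P2=35  P3=9  P4=19  P5=11
Waiting(P2) = turnaround − burst = 35 − 12 = 23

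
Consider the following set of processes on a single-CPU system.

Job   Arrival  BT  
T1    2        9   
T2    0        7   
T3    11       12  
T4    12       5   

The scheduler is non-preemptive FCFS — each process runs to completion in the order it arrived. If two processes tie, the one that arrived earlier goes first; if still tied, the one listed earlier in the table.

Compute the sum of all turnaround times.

Schedule: | T2 0-7 | T1 7-16 | T3 16-28 | T4 28-33 |
Completion: T1=16  T2=7  T3=28  T4=33
Turnaround (C−A): T1=14  T2=7  T3=17  T4=21
Turnaround = completion − arrival: T1=14, T2=7, T3=17, T4=21
Total turnaround = 14 + 7 + 17 + 21 = 59

59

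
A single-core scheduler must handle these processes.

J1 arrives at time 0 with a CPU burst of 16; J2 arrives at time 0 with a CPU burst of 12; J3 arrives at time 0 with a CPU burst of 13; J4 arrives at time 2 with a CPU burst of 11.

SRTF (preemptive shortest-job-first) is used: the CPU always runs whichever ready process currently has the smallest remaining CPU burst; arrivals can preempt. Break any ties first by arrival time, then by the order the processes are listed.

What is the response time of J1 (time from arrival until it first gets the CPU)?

36

Timeline: | J2 0-12 | J4 12-23 | J3 23-36 | J1 36-52 |
Completion: J1=52  J2=12  J3=36  J4=23
Turnaround (C−A): J1=52  J2=12  J3=36  J4=21
Response(J1) = first start − arrival = 36 − 0 = 36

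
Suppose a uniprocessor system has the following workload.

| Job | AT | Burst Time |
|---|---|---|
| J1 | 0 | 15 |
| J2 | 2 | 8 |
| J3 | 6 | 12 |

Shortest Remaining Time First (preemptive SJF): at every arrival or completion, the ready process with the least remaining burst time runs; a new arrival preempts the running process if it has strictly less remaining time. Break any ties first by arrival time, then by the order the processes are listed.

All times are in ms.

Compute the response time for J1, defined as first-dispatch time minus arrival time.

0

Gantt: | J1 0-2 | J2 2-10 | J3 10-22 | J1 22-35 |
Completion: J1=35  J2=10  J3=22
Turnaround (C−A): J1=35  J2=8  J3=16
Response(J1) = first start − arrival = 0 − 0 = 0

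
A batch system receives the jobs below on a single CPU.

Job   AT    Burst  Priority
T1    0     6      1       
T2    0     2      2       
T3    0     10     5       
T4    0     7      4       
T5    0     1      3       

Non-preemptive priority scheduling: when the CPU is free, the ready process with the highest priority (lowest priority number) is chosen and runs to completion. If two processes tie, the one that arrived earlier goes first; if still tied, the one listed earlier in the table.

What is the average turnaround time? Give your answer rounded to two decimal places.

13.00

Schedule: | T1 0-6 | T2 6-8 | T5 8-9 | T4 9-16 | T3 16-26 |
Completion: T1=6  T2=8  T3=26  T4=16  T5=9
Turnaround times: T1=6, T2=8, T3=26, T4=16, T5=9
Average turnaround = (6+8+26+16+9) / 5 = 65/5 = 13.00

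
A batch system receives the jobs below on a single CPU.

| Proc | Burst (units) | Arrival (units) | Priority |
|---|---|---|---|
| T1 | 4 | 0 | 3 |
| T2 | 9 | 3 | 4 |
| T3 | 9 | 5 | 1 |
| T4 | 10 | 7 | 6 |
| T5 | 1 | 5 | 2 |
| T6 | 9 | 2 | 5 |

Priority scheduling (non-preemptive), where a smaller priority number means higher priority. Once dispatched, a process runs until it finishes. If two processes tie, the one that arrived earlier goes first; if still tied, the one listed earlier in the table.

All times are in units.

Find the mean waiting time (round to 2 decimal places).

12.00

Timeline: | T1 0-4 | T2 4-13 | T3 13-22 | T5 22-23 | T6 23-32 | T4 32-42 |
Completion: T1=4  T2=13  T3=22  T4=42  T5=23  T6=32
Turnaround (C−A): T1=4  T2=10  T3=17  T4=35  T5=18  T6=30
Waiting times: T1=0, T2=1, T3=8, T4=25, T5=17, T6=21
Average waiting = (0+1+8+25+17+21) / 6 = 72/6 = 12.00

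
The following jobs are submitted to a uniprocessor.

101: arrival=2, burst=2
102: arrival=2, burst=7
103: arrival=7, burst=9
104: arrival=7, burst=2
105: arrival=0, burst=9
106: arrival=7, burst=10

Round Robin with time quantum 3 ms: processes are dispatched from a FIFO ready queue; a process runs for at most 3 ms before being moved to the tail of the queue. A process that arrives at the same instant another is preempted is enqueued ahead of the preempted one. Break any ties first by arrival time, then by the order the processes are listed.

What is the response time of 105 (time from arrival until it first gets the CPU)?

0

Timeline: | 105 0-3 | 101 3-5 | 102 5-8 | 105 8-11 | 103 11-14 | 104 14-16 | 106 16-19 | 102 19-22 | 105 22-25 | 103 25-28 | 106 28-31 | 102 31-32 | 103 32-35 | 106 35-39 |
Completion: 101=5  102=32  103=35  104=16  105=25  106=39
Turnaround (C−A): 101=3  102=30  103=28  104=9  105=25  106=32
Response(105) = first start − arrival = 0 − 0 = 0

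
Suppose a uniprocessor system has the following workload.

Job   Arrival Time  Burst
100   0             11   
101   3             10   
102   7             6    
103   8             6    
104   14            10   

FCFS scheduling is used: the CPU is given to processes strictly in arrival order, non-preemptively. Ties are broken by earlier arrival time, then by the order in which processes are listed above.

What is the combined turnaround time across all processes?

103

Gantt: | 100 0-11 | 101 11-21 | 102 21-27 | 103 27-33 | 104 33-43 |
Completion: 100=11  101=21  102=27  103=33  104=43
Turnaround = completion − arrival: 100=11, 101=18, 102=20, 103=25, 104=29
Total turnaround = 11 + 18 + 20 + 25 + 29 = 103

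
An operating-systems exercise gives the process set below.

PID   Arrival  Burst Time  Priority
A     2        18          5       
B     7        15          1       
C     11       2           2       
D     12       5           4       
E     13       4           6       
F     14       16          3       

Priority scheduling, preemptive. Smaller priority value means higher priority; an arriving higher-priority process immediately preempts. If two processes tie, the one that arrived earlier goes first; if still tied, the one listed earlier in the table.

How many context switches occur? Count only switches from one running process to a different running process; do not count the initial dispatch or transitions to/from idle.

6

Timeline: | idle 0-2 | A 2-7 | B 7-22 | C 22-24 | F 24-40 | D 40-45 | A 45-58 | E 58-62 |
Completion: A=58  B=22  C=24  D=45  E=62  F=40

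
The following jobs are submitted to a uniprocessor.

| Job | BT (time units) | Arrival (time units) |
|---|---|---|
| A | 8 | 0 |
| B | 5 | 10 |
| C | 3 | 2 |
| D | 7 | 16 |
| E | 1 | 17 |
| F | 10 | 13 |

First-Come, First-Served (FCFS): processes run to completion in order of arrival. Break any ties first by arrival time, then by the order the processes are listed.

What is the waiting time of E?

16

Timeline: | A 0-8 | C 8-11 | B 11-16 | F 16-26 | D 26-33 | E 33-34 |
Completion: A=8  B=16  C=11  D=33  E=34  F=26
Waiting(E) = turnaround − burst = 17 − 1 = 16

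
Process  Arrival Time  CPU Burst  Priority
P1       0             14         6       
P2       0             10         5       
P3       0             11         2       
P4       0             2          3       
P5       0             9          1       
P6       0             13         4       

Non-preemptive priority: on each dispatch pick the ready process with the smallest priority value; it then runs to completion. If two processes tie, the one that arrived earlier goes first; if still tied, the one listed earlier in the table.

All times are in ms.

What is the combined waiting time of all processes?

131

Gantt: | P5 0-9 | P3 9-20 | P4 20-22 | P6 22-35 | P2 35-45 | P1 45-59 |
Completion: P1=59  P2=45  P3=20  P4=22  P5=9  P6=35
Turnaround (C−A): P1=59  P2=45  P3=20  P4=22  P5=9  P6=35
Waiting = turnaround − burst: P1=45, P2=35, P3=9, P4=20, P5=0, P6=22
Total waiting = 45 + 35 + 9 + 20 + 0 + 22 = 131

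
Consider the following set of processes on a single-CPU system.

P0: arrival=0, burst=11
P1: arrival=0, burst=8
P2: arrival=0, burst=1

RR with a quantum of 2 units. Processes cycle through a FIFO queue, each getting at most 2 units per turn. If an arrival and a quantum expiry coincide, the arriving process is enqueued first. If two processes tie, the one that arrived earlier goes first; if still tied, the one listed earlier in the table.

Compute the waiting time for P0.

Schedule: | P0 0-2 | P1 2-4 | P2 4-5 | P0 5-7 | P1 7-9 | P0 9-11 | P1 11-13 | P0 13-15 | P1 15-17 | P0 17-20 |
Completion: P0=20  P1=17  P2=5
Waiting(P0) = turnaround − burst = 20 − 11 = 9

9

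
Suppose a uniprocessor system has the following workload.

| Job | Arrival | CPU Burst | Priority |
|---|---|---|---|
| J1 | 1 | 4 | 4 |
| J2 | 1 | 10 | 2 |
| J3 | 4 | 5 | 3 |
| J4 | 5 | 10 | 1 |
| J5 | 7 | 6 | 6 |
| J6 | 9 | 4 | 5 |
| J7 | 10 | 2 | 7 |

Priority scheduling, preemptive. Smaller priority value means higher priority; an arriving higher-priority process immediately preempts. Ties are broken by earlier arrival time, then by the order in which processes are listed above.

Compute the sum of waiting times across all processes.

Schedule: | idle 0-1 | J2 1-5 | J4 5-15 | J2 15-21 | J3 21-26 | J1 26-30 | J6 30-34 | J5 34-40 | J7 40-42 |
Completion: J1=30  J2=21  J3=26  J4=15  J5=40  J6=34  J7=42
Turnaround (C−A): J1=29  J2=20  J3=22  J4=10  J5=33  J6=25  J7=32
Waiting = turnaround − burst: J1=25, J2=10, J3=17, J4=0, J5=27, J6=21, J7=30
Total waiting = 25 + 10 + 17 + 0 + 27 + 21 + 30 = 130

130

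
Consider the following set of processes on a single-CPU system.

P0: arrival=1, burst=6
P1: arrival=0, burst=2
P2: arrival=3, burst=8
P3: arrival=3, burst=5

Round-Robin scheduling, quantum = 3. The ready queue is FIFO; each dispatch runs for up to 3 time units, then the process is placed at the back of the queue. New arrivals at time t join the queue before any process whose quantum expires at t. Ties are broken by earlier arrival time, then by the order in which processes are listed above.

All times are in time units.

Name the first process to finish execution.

P1

Schedule: | P1 0-2 | P0 2-5 | P2 5-8 | P3 8-11 | P0 11-14 | P2 14-17 | P3 17-19 | P2 19-21 |
Completion: P0=14  P1=2  P2=21  P3=19
Turnaround (C−A): P0=13  P1=2  P2=18  P3=16
Finish order: P1 → P0 → P3 → P2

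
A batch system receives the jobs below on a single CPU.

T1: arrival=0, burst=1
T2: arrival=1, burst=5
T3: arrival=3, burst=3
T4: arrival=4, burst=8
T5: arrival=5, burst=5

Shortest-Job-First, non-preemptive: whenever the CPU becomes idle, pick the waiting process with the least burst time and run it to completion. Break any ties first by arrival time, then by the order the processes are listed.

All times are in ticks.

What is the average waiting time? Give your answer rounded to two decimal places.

Timeline: | T1 0-1 | T2 1-6 | T3 6-9 | T5 9-14 | T4 14-22 |
Completion: T1=1  T2=6  T3=9  T4=22  T5=14
Turnaround (C−A): T1=1  T2=5  T3=6  T4=18  T5=9
Waiting times: T1=0, T2=0, T3=3, T4=10, T5=4
Average waiting = (0+0+3+10+4) / 5 = 17/5 = 3.40

3.40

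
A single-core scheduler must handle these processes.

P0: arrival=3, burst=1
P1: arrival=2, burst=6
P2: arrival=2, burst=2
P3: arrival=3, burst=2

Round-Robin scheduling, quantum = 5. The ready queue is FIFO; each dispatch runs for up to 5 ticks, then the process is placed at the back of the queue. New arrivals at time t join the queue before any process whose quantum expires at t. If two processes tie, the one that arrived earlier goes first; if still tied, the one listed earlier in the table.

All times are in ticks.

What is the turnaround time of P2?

7

Schedule: | idle 0-2 | P1 2-7 | P2 7-9 | P0 9-10 | P3 10-12 | P1 12-13 |
Completion: P0=10  P1=13  P2=9  P3=12
Turnaround(P2) = completion − arrival = 9 − 2 = 7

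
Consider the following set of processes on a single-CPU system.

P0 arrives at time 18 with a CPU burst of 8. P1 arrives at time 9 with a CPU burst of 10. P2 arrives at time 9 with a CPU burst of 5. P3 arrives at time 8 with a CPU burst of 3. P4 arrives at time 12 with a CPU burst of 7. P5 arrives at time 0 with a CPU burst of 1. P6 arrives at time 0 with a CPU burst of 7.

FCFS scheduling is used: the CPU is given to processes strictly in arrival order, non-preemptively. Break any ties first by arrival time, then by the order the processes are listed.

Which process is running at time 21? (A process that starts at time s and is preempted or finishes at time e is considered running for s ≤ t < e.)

P2

Gantt: | P5 0-1 | P6 1-8 | P3 8-11 | P1 11-21 | P2 21-26 | P4 26-33 | P0 33-41 |
Completion: P0=41  P1=21  P2=26  P3=11  P4=33  P5=1  P6=8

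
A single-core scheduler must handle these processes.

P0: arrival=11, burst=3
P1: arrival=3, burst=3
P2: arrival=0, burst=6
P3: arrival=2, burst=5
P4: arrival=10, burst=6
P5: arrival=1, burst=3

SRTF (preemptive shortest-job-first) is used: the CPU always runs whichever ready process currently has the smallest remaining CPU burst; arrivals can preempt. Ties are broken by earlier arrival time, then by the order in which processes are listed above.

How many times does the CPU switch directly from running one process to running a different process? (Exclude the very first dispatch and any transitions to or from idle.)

Timeline: | P2 0-1 | P5 1-4 | P1 4-7 | P2 7-12 | P0 12-15 | P3 15-20 | P4 20-26 |
Completion: P0=15  P1=7  P2=12  P3=20  P4=26  P5=4
Turnaround (C−A): P0=4  P1=4  P2=12  P3=18  P4=16  P5=3

6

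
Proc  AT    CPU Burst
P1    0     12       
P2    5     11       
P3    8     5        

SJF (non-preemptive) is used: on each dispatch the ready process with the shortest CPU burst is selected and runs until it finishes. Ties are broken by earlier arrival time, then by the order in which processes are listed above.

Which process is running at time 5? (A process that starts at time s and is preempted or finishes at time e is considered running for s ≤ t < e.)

P1

Timeline: | P1 0-12 | P3 12-17 | P2 17-28 |
Completion: P1=12  P2=28  P3=17
Turnaround (C−A): P1=12  P2=23  P3=9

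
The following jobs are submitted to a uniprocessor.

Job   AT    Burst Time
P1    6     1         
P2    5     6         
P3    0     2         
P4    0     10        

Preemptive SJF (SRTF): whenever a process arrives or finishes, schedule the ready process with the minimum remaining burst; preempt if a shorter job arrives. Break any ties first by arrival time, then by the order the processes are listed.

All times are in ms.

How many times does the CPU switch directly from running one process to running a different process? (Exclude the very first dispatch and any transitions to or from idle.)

Schedule: | P3 0-2 | P4 2-5 | P2 5-6 | P1 6-7 | P2 7-12 | P4 12-19 |
Completion: P1=7  P2=12  P3=2  P4=19
Turnaround (C−A): P1=1  P2=7  P3=2  P4=19

5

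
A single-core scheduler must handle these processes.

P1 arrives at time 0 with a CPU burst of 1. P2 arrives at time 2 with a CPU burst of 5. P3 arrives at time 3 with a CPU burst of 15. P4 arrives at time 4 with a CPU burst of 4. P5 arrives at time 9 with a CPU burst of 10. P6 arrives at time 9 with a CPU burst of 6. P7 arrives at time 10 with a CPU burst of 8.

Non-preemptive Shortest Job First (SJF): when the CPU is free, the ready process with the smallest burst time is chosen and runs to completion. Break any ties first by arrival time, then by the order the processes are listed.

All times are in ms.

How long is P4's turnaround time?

Timeline: | P1 0-1 | idle 1-2 | P2 2-7 | P4 7-11 | P6 11-17 | P7 17-25 | P5 25-35 | P3 35-50 |
Completion: P1=1  P2=7  P3=50  P4=11  P5=35  P6=17  P7=25
Turnaround (C−A): P1=1  P2=5  P3=47  P4=7  P5=26  P6=8  P7=15
Turnaround(P4) = completion − arrival = 11 − 4 = 7

7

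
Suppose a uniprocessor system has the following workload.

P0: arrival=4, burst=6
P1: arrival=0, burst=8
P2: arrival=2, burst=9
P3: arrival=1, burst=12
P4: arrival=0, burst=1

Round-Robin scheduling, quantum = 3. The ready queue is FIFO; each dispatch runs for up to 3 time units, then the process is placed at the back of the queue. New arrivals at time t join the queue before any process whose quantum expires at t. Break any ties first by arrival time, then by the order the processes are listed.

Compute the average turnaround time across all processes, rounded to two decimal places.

23.40

Gantt: | P1 0-3 | P4 3-4 | P3 4-7 | P2 7-10 | P1 10-13 | P0 13-16 | P3 16-19 | P2 19-22 | P1 22-24 | P0 24-27 | P3 27-30 | P2 30-33 | P3 33-36 |
Completion: P0=27  P1=24  P2=33  P3=36  P4=4
Turnaround (C−A): P0=23  P1=24  P2=31  P3=35  P4=4
Turnaround times: P0=23, P1=24, P2=31, P3=35, P4=4
Average turnaround = (23+24+31+35+4) / 5 = 117/5 = 23.40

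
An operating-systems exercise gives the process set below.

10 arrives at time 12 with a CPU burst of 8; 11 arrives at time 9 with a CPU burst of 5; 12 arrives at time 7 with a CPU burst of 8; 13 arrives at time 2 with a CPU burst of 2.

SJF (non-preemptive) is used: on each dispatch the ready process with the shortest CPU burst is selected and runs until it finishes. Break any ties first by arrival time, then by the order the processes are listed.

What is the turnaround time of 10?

16

Gantt: | idle 0-2 | 13 2-4 | idle 4-7 | 12 7-15 | 11 15-20 | 10 20-28 |
Completion: 10=28  11=20  12=15  13=4
Turnaround(10) = completion − arrival = 28 − 12 = 16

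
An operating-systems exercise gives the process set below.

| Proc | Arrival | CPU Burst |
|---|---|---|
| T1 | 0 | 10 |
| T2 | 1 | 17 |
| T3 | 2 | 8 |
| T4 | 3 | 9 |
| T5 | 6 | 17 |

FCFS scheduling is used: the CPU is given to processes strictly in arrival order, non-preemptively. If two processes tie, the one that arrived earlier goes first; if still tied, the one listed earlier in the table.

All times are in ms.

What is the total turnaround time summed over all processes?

Gantt: | T1 0-10 | T2 10-27 | T3 27-35 | T4 35-44 | T5 44-61 |
Completion: T1=10  T2=27  T3=35  T4=44  T5=61
Turnaround (C−A): T1=10  T2=26  T3=33  T4=41  T5=55
Turnaround = completion − arrival: T1=10, T2=26, T3=33, T4=41, T5=55
Total turnaround = 10 + 26 + 33 + 41 + 55 = 165

165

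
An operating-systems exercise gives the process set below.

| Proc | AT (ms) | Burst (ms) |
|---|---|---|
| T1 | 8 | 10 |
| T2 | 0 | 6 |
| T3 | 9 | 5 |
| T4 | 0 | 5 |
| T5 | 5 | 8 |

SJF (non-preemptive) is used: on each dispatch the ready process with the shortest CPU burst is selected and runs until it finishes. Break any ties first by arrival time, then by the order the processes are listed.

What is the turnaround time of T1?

26

Gantt: | T4 0-5 | T2 5-11 | T3 11-16 | T5 16-24 | T1 24-34 |
Completion: T1=34  T2=11  T3=16  T4=5  T5=24
Turnaround (C−A): T1=26  T2=11  T3=7  T4=5  T5=19
Turnaround(T1) = completion − arrival = 34 − 8 = 26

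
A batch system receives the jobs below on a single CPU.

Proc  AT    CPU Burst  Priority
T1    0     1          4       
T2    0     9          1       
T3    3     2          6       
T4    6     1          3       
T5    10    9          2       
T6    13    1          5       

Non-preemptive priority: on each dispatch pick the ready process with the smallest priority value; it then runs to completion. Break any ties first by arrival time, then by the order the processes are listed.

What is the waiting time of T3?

18

Gantt: | T2 0-9 | T4 9-10 | T5 10-19 | T1 19-20 | T6 20-21 | T3 21-23 |
Completion: T1=20  T2=9  T3=23  T4=10  T5=19  T6=21
Turnaround (C−A): T1=20  T2=9  T3=20  T4=4  T5=9  T6=8
Waiting(T3) = turnaround − burst = 20 − 2 = 18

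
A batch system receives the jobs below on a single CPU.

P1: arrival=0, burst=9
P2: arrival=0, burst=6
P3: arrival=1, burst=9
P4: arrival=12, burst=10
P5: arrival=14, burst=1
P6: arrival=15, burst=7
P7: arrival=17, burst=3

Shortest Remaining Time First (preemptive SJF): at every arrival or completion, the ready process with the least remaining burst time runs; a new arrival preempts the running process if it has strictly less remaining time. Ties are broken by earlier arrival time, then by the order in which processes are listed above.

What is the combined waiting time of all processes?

Timeline: | P2 0-6 | P1 6-15 | P5 15-16 | P6 16-17 | P7 17-20 | P6 20-26 | P3 26-35 | P4 35-45 |
Completion: P1=15  P2=6  P3=35  P4=45  P5=16  P6=26  P7=20
Turnaround (C−A): P1=15  P2=6  P3=34  P4=33  P5=2  P6=11  P7=3
Waiting = turnaround − burst: P1=6, P2=0, P3=25, P4=23, P5=1, P6=4, P7=0
Total waiting = 6 + 0 + 25 + 23 + 1 + 4 + 0 = 59

59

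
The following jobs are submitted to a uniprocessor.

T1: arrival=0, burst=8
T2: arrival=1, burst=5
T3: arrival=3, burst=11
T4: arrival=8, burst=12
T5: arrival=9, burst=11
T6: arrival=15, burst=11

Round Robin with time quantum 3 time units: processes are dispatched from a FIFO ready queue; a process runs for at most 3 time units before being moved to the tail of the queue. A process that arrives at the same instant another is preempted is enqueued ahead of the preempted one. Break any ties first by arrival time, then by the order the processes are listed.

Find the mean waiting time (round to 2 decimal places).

Timeline: | T1 0-3 | T2 3-6 | T3 6-9 | T1 9-12 | T2 12-14 | T4 14-17 | T5 17-20 | T3 20-23 | T1 23-25 | T6 25-28 | T4 28-31 | T5 31-34 | T3 34-37 | T6 37-40 | T4 40-43 | T5 43-46 | T3 46-48 | T6 48-51 | T4 51-54 | T5 54-56 | T6 56-58 |
Completion: T1=25  T2=14  T3=48  T4=54  T5=56  T6=58
Turnaround (C−A): T1=25  T2=13  T3=45  T4=46  T5=47  T6=43
Waiting times: T1=17, T2=8, T3=34, T4=34, T5=36, T6=32
Average waiting = (17+8+34+34+36+32) / 6 = 161/6 = 26.83

26.83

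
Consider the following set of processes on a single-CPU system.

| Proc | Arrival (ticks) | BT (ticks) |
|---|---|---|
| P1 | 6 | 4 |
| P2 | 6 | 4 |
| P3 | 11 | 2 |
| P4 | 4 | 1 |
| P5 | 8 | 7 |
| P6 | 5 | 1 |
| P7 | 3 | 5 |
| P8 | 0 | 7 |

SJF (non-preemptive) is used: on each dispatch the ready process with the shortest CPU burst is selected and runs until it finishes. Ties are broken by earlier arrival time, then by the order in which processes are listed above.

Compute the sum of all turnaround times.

83

Timeline: | P8 0-7 | P4 7-8 | P6 8-9 | P1 9-13 | P3 13-15 | P2 15-19 | P7 19-24 | P5 24-31 |
Completion: P1=13  P2=19  P3=15  P4=8  P5=31  P6=9  P7=24  P8=7
Turnaround = completion − arrival: P1=7, P2=13, P3=4, P4=4, P5=23, P6=4, P7=21, P8=7
Total turnaround = 7 + 13 + 4 + 4 + 23 + 4 + 21 + 7 = 83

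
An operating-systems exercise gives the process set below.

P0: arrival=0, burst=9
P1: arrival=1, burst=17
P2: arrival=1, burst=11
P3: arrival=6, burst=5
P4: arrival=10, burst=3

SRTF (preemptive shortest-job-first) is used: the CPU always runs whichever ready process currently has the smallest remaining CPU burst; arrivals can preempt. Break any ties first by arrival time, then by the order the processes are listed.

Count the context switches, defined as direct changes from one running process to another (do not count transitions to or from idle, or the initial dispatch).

Gantt: | P0 0-9 | P3 9-10 | P4 10-13 | P3 13-17 | P2 17-28 | P1 28-45 |
Completion: P0=9  P1=45  P2=28  P3=17  P4=13
Turnaround (C−A): P0=9  P1=44  P2=27  P3=11  P4=3

5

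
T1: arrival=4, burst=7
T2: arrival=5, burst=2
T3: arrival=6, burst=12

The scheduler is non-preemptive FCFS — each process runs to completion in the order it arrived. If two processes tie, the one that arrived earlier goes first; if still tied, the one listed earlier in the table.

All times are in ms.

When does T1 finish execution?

11

Schedule: | idle 0-4 | T1 4-11 | T2 11-13 | T3 13-25 |
Completion: T1=11  T2=13  T3=25
Turnaround (C−A): T1=7  T2=8  T3=19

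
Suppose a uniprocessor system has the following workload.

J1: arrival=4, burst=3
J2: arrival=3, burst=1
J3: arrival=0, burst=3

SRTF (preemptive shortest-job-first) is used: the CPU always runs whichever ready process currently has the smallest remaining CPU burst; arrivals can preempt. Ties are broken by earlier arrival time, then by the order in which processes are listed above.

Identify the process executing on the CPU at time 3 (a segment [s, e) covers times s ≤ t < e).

Timeline: | J3 0-3 | J2 3-4 | J1 4-7 |
Completion: J1=7  J2=4  J3=3

J2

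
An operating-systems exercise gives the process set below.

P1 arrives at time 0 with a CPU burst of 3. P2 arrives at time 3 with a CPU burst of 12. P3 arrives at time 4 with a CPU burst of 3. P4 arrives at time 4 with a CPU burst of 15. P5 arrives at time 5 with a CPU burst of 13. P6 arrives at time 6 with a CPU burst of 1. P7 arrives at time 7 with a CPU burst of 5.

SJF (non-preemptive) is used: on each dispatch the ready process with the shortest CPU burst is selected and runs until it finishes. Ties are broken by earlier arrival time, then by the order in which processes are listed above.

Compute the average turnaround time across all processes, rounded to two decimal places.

Schedule: | P1 0-3 | P2 3-15 | P6 15-16 | P3 16-19 | P7 19-24 | P5 24-37 | P4 37-52 |
Completion: P1=3  P2=15  P3=19  P4=52  P5=37  P6=16  P7=24
Turnaround (C−A): P1=3  P2=12  P3=15  P4=48  P5=32  P6=10  P7=17
Turnaround times: P1=3, P2=12, P3=15, P4=48, P5=32, P6=10, P7=17
Average turnaround = (3+12+15+48+32+10+17) / 7 = 137/7 = 19.57

19.57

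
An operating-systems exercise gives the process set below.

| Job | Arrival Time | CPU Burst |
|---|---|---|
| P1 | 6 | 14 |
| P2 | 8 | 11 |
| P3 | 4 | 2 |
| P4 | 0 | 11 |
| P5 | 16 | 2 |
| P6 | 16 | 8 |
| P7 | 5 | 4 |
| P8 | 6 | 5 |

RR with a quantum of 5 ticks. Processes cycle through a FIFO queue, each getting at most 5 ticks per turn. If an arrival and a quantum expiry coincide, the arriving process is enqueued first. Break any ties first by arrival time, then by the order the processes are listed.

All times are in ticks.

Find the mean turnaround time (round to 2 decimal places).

27.50

Gantt: | P4 0-5 | P3 5-7 | P7 7-11 | P4 11-16 | P1 16-21 | P8 21-26 | P2 26-31 | P5 31-33 | P6 33-38 | P4 38-39 | P1 39-44 | P2 44-49 | P6 49-52 | P1 52-56 | P2 56-57 |
Completion: P1=56  P2=57  P3=7  P4=39  P5=33  P6=52  P7=11  P8=26
Turnaround (C−A): P1=50  P2=49  P3=3  P4=39  P5=17  P6=36  P7=6  P8=20
Turnaround times: P1=50, P2=49, P3=3, P4=39, P5=17, P6=36, P7=6, P8=20
Average turnaround = (50+49+3+39+17+36+6+20) / 8 = 220/8 = 27.50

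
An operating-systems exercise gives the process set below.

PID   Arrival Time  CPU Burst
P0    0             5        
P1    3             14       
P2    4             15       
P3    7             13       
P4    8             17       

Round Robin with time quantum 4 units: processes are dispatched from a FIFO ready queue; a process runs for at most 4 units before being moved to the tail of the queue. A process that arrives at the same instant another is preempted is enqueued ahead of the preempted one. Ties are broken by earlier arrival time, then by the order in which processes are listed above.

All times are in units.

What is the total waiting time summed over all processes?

Schedule: | P0 0-4 | P1 4-8 | P2 8-12 | P0 12-13 | P3 13-17 | P4 17-21 | P1 21-25 | P2 25-29 | P3 29-33 | P4 33-37 | P1 37-41 | P2 41-45 | P3 45-49 | P4 49-53 | P1 53-55 | P2 55-58 | P3 58-59 | P4 59-64 |
Completion: P0=13  P1=55  P2=58  P3=59  P4=64
Waiting = turnaround − burst: P0=8, P1=38, P2=39, P3=39, P4=39
Total waiting = 8 + 38 + 39 + 39 + 39 = 163

163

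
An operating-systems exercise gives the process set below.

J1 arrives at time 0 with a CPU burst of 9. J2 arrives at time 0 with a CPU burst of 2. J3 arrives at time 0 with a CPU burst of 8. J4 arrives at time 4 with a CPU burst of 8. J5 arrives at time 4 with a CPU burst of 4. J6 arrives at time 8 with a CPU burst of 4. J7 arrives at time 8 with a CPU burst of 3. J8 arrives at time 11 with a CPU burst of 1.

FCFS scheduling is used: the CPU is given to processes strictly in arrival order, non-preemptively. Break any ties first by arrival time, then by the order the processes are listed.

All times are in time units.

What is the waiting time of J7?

Timeline: | J1 0-9 | J2 9-11 | J3 11-19 | J4 19-27 | J5 27-31 | J6 31-35 | J7 35-38 | J8 38-39 |
Completion: J1=9  J2=11  J3=19  J4=27  J5=31  J6=35  J7=38  J8=39
Turnaround (C−A): J1=9  J2=11  J3=19  J4=23  J5=27  J6=27  J7=30  J8=28
Waiting(J7) = turnaround − burst = 30 − 3 = 27

27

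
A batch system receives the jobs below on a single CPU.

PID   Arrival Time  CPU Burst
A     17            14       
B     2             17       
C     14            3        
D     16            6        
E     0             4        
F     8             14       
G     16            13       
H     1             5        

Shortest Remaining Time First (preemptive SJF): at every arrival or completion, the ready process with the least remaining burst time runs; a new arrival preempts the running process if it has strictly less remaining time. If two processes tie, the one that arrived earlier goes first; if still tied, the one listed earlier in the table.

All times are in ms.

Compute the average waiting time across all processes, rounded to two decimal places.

Gantt: | E 0-4 | H 4-9 | F 9-14 | C 14-17 | D 17-23 | F 23-32 | G 32-45 | A 45-59 | B 59-76 |
Completion: A=59  B=76  C=17  D=23  E=4  F=32  G=45  H=9
Turnaround (C−A): A=42  B=74  C=3  D=7  E=4  F=24  G=29  H=8
Waiting times: A=28, B=57, C=0, D=1, E=0, F=10, G=16, H=3
Average waiting = (28+57+0+1+0+10+16+3) / 8 = 115/8 = 14.38

14.38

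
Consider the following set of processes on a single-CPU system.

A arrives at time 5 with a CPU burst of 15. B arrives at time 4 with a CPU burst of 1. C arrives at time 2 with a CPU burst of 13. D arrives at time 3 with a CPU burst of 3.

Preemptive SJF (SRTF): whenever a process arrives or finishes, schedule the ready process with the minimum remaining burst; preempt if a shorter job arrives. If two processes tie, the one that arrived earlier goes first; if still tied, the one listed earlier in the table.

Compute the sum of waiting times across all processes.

Schedule: | idle 0-2 | C 2-3 | D 3-4 | B 4-5 | D 5-7 | C 7-19 | A 19-34 |
Completion: A=34  B=5  C=19  D=7
Turnaround (C−A): A=29  B=1  C=17  D=4
Waiting = turnaround − burst: A=14, B=0, C=4, D=1
Total waiting = 14 + 0 + 4 + 1 = 19

19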